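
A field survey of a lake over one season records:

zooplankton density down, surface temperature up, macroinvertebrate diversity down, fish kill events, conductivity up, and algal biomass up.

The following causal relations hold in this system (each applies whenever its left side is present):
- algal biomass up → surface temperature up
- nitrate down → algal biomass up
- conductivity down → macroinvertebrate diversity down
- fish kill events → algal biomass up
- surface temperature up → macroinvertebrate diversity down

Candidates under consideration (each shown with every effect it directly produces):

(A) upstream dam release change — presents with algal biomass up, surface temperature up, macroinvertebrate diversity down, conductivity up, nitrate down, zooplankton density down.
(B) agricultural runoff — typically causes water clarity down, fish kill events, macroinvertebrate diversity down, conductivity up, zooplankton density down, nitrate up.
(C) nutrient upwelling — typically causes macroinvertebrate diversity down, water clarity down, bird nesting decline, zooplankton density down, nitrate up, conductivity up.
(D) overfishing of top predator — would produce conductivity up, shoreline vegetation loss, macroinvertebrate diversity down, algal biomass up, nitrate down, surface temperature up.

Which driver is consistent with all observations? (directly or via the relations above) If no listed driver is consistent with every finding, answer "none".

For each candidate, compare predicted effects to what was observed:
(A) upstream dam release change — does not account for fish kill events
(B) agricultural runoff — accounts for every observation (surface temperature up via fish kill events → algal biomass up → surface temperature up)
(C) nutrient upwelling — zooplankton density down ✓; surface temperature up ✗; macroinvertebrate diversity down ✓; fish kill events ✗; conductivity up ✓; algal biomass up ✗
(D) overfishing of top predator — zooplankton density down ✗; surface temperature up ✓; macroinvertebrate diversity down ✓; fish kill events ✗; conductivity up ✓; algal biomass up ✓
(B) is the only candidate with no mismatches.

B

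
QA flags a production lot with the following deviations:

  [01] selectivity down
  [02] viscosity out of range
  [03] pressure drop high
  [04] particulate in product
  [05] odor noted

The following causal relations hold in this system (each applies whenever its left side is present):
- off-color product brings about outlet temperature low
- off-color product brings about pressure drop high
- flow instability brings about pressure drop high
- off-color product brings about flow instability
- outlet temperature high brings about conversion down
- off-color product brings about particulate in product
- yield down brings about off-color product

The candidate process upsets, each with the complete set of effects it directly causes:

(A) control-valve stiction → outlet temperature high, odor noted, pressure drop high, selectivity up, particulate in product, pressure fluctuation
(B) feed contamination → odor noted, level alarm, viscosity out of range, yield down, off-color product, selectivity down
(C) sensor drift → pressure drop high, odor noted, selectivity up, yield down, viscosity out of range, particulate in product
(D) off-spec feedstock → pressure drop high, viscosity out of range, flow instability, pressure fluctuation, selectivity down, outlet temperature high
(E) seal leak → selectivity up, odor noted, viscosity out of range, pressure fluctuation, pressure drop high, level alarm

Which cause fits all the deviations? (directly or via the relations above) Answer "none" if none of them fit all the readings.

B

For each candidate, compare predicted effects to what was observed:
(A) control-valve stiction — selectivity down ✗; viscosity out of range ✗; pressure drop high ✓; particulate in product ✓; odor noted ✓
(B) feed contamination — accounts for every observation (pressure drop high via off-color product → pressure drop high)
(C) sensor drift — fails on selectivity down (predicts selectivity up, not selectivity down)
(D) off-spec feedstock — does not account for particulate in product, odor noted
(E) seal leak — selectivity down ✗; viscosity out of range ✓; pressure drop high ✓; particulate in product ✗; odor noted ✓
Only (B) is consistent with every observation.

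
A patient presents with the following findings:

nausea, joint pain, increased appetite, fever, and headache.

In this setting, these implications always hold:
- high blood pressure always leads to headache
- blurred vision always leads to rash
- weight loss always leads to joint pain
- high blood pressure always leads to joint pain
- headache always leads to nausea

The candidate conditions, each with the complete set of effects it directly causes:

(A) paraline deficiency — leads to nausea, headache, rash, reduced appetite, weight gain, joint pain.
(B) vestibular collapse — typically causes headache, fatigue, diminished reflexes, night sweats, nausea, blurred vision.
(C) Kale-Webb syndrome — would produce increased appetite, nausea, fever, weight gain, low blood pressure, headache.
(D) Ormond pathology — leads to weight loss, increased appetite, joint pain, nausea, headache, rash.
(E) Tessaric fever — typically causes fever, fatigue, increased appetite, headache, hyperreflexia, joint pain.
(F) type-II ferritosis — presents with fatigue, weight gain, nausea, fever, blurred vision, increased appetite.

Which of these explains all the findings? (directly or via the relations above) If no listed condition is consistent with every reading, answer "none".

E

For each candidate, compare predicted effects to what was observed:
(A) paraline deficiency — nausea +; joint pain +; increased appetite -; fever -; headache +
(B) vestibular collapse — does not account for joint pain, increased appetite, fever
(C) Kale-Webb syndrome — does not account for joint pain
(D) Ormond pathology — nausea +; joint pain +; increased appetite +; fever -; headache +
(E) Tessaric fever — accounts for every observation (nausea by headache → nausea)
(F) type-II ferritosis — nausea +; joint pain -; increased appetite +; fever +; headache -
Only (E) is consistent with every observation.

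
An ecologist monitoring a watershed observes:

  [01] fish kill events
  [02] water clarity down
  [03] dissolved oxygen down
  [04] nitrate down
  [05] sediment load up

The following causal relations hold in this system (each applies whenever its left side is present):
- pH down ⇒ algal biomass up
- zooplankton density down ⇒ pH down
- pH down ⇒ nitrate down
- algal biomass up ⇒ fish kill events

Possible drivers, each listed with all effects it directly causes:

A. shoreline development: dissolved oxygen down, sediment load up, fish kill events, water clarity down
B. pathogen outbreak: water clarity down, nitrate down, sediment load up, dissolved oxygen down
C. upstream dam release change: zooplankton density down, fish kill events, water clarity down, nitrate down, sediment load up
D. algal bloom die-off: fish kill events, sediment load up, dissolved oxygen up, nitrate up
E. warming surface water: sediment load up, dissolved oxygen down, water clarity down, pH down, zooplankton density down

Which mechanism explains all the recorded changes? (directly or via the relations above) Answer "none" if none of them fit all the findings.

E

For each candidate, compare predicted effects to what was observed:
(A) shoreline development — does not account for nitrate down
(B) pathogen outbreak — fish kill events ✗; water clarity down ✓; dissolved oxygen down ✓; nitrate down ✓; sediment load up ✓
(C) upstream dam release change — fish kill events ✓; water clarity down ✓; dissolved oxygen down ✗; nitrate down ✓; sediment load up ✓
(D) algal bloom die-off — fails on water clarity down, dissolved oxygen down, nitrate down (predicts dissolved oxygen up, not dissolved oxygen down; predicts nitrate up, not nitrate down)
(E) warming surface water — accounts for every observation (fish kill events via pH down → algal biomass up → fish kill events)
Only (E) is consistent with every observation.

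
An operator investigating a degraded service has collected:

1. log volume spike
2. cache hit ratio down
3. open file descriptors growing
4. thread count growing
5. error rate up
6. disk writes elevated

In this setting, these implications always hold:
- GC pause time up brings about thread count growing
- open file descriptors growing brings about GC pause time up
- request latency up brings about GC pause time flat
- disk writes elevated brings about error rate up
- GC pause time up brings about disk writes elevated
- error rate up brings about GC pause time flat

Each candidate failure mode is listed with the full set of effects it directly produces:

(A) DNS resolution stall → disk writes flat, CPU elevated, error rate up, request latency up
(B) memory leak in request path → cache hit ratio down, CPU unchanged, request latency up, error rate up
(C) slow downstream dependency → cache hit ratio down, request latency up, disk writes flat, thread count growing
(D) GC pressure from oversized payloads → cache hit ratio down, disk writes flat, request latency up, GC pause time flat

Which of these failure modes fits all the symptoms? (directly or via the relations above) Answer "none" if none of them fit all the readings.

Per-candidate check:
(A) DNS resolution stall — log volume spike -; cache hit ratio down -; open file descriptors growing -; thread count growing -; error rate up +; disk writes elevated -
(B) memory leak in request path — log volume spike -; cache hit ratio down +; open file descriptors growing -; thread count growing -; error rate up +; disk writes elevated -
(C) slow downstream dependency — fails on log volume spike, open file descriptors growing, error rate up, disk writes elevated (predicts disk writes flat, not disk writes elevated)
(D) GC pressure from oversized payloads — fails on log volume spike, open file descriptors growing, thread count growing, error rate up, disk writes elevated (predicts disk writes flat, not disk writes elevated)
Every candidate fails on at least one observation.

none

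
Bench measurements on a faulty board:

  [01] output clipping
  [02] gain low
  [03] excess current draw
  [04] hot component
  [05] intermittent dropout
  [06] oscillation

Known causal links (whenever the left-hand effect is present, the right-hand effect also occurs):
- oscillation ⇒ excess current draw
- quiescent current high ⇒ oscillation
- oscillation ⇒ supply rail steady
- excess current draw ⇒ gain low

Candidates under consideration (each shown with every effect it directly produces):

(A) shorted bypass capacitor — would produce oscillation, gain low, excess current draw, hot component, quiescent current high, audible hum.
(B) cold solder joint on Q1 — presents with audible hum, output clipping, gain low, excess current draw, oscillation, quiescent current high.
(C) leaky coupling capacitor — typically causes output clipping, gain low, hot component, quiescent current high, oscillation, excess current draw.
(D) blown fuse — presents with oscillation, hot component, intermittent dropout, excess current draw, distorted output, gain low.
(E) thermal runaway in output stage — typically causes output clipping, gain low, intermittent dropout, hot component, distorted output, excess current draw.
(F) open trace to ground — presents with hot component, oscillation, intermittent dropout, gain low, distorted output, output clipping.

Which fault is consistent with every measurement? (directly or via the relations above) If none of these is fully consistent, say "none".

F

Testing each hypothesis:
(A) shorted bypass capacitor — output clipping -; gain low +; excess current draw +; hot component +; intermittent dropout -; oscillation +
(B) cold solder joint on Q1 — does not account for hot component, intermittent dropout
(C) leaky coupling capacitor — does not account for intermittent dropout
(D) blown fuse — does not account for output clipping
(E) thermal runaway in output stage — output clipping +; gain low +; excess current draw +; hot component +; intermittent dropout +; oscillation -
(F) open trace to ground — output clipping +; gain low +; excess current draw + (through oscillation → excess current draw); hot component +; intermittent dropout +; oscillation +
(F) alone accounts for all the evidence.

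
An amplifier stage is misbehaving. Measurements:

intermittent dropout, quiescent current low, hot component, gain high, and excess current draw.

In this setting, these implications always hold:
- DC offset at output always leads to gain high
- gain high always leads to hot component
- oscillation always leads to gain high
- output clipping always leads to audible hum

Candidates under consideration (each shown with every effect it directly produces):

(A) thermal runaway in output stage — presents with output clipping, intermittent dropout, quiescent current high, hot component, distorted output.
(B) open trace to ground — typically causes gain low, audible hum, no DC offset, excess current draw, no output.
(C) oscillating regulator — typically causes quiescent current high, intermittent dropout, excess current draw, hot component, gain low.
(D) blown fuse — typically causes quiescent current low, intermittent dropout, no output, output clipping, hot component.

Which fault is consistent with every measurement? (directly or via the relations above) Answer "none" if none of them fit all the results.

none

Testing each hypothesis:
(A) thermal runaway in output stage — fails on quiescent current low, gain high, excess current draw (predicts quiescent current high, not quiescent current low)
(B) open trace to ground — intermittent dropout ✗; quiescent current low ✗; hot component ✗; gain high ✗; excess current draw ✓
(C) oscillating regulator — fails on quiescent current low, gain high (predicts quiescent current high, not quiescent current low; predicts gain low, not gain high)
(D) blown fuse — does not account for gain high, excess current draw
None of the listed candidates fits everything.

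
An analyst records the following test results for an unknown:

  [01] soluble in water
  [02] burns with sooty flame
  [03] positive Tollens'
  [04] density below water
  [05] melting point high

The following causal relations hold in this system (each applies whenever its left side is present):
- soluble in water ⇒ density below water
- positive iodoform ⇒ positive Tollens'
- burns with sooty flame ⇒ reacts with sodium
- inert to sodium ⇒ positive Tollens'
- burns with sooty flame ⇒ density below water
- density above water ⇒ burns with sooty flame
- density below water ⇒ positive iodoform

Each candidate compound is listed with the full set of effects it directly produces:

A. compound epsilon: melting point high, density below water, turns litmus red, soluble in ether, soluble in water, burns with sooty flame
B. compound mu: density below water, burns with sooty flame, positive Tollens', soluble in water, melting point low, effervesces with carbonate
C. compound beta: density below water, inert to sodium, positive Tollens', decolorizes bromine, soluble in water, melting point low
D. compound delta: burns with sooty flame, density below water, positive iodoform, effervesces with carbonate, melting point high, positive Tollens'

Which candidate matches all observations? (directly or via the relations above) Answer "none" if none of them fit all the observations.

Checking each candidate against the observations:
(A) compound epsilon — soluble in water yes; burns with sooty flame yes; positive Tollens' yes (via density below water → positive iodoform → positive Tollens'); density below water yes; melting point high yes
(B) compound mu — soluble in water yes; burns with sooty flame yes; positive Tollens' yes; density below water yes; melting point high NO
(C) compound beta — fails on burns with sooty flame, melting point high (predicts melting point low, not melting point high)
(D) compound delta — does not account for soluble in water
(A) alone accounts for all the evidence.

A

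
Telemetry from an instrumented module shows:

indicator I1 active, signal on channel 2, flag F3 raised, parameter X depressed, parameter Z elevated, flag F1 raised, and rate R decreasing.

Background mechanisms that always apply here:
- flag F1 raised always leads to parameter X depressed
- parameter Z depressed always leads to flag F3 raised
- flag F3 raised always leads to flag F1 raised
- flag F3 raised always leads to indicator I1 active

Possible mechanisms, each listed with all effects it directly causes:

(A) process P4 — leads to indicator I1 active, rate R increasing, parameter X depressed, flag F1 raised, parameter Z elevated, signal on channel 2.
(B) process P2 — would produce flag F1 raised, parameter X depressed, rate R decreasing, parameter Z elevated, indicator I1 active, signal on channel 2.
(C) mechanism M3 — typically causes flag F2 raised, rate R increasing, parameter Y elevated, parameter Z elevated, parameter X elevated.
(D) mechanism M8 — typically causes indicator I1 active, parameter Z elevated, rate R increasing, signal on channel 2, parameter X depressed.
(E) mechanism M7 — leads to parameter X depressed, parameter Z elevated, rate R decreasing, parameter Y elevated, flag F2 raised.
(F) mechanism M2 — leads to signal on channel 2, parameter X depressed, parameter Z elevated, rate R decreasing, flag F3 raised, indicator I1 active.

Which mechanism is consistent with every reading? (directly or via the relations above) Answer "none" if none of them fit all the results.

F

Testing each hypothesis:
(A) process P4 — indicator I1 active match; signal on channel 2 match; flag F3 raised miss; parameter X depressed match; parameter Z elevated match; flag F1 raised match; rate R decreasing miss
(B) process P2 — does not account for flag F3 raised
(C) mechanism M3 — fails on indicator I1 active, signal on channel 2, flag F3 raised, parameter X depressed, flag F1 raised, rate R decreasing (predicts parameter X elevated, not parameter X depressed; predicts rate R increasing, not rate R decreasing)
(D) mechanism M8 — indicator I1 active match; signal on channel 2 match; flag F3 raised miss; parameter X depressed match; parameter Z elevated match; flag F1 raised miss; rate R decreasing miss
(E) mechanism M7 — does not account for indicator I1 active, signal on channel 2, flag F3 raised, flag F1 raised
(F) mechanism M2 — indicator I1 active match; signal on channel 2 match; flag F3 raised match; parameter X depressed match; parameter Z elevated match; flag F1 raised match (by flag F3 raised → flag F1 raised); rate R decreasing match
Only (F) is consistent with every observation.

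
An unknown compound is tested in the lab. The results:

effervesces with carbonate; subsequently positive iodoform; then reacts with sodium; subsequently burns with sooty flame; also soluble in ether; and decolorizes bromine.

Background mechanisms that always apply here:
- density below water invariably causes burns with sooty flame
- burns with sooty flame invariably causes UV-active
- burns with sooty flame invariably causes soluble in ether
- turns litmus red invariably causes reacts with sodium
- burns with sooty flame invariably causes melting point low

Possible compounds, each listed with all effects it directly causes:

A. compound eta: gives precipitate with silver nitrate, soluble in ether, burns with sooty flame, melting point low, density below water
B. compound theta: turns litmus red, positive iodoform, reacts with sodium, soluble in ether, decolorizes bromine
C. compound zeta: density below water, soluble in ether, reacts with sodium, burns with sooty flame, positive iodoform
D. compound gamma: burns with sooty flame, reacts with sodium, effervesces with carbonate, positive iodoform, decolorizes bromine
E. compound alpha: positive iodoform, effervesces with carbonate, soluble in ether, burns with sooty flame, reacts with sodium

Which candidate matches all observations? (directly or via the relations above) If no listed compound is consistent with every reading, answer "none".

D

For each candidate, compare predicted effects to what was observed:
(A) compound eta — does not account for effervesces with carbonate, positive iodoform, reacts with sodium, decolorizes bromine
(B) compound theta — effervesces with carbonate ✗; positive iodoform ✓; reacts with sodium ✓; burns with sooty flame ✗; soluble in ether ✓; decolorizes bromine ✓
(C) compound zeta — effervesces with carbonate ✗; positive iodoform ✓; reacts with sodium ✓; burns with sooty flame ✓; soluble in ether ✓; decolorizes bromine ✗
(D) compound gamma — effervesces with carbonate ✓; positive iodoform ✓; reacts with sodium ✓; burns with sooty flame ✓; soluble in ether ✓ (via burns with sooty flame → soluble in ether); decolorizes bromine ✓
(E) compound alpha — does not account for decolorizes bromine
(D) alone accounts for all the evidence.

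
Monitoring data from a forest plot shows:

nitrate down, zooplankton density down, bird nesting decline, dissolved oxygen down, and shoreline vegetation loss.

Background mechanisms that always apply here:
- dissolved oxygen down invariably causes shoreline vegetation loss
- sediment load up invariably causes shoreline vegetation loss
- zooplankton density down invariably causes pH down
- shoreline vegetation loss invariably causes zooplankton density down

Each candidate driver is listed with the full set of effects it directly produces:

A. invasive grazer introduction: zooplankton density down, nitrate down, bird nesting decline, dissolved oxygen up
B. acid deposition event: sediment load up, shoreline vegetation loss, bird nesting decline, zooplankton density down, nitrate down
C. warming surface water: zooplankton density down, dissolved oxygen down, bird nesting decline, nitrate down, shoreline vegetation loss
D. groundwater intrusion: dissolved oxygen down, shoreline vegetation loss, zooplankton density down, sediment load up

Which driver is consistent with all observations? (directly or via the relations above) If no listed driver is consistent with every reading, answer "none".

C

Testing each hypothesis:
(A) invasive grazer introduction — fails on dissolved oxygen down, shoreline vegetation loss (predicts dissolved oxygen up, not dissolved oxygen down)
(B) acid deposition event — nitrate down +; zooplankton density down +; bird nesting decline +; dissolved oxygen down -; shoreline vegetation loss +
(C) warming surface water — nitrate down +; zooplankton density down +; bird nesting decline +; dissolved oxygen down +; shoreline vegetation loss +
(D) groundwater intrusion — nitrate down -; zooplankton density down +; bird nesting decline -; dissolved oxygen down +; shoreline vegetation loss +
Only (C) is consistent with every observation.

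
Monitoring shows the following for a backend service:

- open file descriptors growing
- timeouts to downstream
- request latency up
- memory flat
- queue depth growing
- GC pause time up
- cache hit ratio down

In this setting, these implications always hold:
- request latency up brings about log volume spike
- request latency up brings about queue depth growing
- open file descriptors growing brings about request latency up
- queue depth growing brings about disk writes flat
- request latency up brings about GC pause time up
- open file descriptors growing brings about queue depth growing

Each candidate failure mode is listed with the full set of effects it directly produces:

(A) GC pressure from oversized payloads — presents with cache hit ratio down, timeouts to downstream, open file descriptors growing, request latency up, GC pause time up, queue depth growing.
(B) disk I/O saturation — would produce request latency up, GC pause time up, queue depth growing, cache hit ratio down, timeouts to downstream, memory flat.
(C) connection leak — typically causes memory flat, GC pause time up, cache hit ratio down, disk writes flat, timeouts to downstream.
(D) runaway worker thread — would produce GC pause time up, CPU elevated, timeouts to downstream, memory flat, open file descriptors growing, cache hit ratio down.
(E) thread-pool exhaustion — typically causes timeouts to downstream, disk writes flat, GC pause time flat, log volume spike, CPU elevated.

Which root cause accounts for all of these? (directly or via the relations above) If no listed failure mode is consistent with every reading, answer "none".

For each candidate, compare predicted effects to what was observed:
(A) GC pressure from oversized payloads — does not account for memory flat
(B) disk I/O saturation — does not account for open file descriptors growing
(C) connection leak — does not account for open file descriptors growing, request latency up, queue depth growing
(D) runaway worker thread — open file descriptors growing yes; timeouts to downstream yes; request latency up yes (by open file descriptors growing → request latency up); memory flat yes; queue depth growing yes (by open file descriptors growing → queue depth growing); GC pause time up yes; cache hit ratio down yes
(E) thread-pool exhaustion — open file descriptors growing NO; timeouts to downstream yes; request latency up NO; memory flat NO; queue depth growing NO; GC pause time up NO; cache hit ratio down NO
(D) alone accounts for all the evidence.

D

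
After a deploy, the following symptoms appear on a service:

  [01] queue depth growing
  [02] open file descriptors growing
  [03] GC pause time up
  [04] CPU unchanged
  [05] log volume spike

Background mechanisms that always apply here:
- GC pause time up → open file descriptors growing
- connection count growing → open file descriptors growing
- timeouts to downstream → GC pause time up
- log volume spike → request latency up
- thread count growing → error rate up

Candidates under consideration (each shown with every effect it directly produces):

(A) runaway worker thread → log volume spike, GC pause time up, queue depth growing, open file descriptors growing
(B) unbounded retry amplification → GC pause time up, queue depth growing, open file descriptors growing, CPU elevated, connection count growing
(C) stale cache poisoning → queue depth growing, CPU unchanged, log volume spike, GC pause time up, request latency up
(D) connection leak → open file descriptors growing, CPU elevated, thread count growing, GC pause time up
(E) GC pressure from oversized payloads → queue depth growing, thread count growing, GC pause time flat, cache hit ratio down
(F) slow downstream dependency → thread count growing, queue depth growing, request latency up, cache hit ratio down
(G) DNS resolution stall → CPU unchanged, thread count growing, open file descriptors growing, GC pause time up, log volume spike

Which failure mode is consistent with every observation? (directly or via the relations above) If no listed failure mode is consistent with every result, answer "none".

Checking each candidate against the observations:
(A) runaway worker thread — does not account for CPU unchanged
(B) unbounded retry amplification — queue depth growing ✓; open file descriptors growing ✓; GC pause time up ✓; CPU unchanged ✗; log volume spike ✗
(C) stale cache poisoning — accounts for every observation (open file descriptors growing by GC pause time up → open file descriptors growing)
(D) connection leak — fails on queue depth growing, CPU unchanged, log volume spike (predicts CPU elevated, not CPU unchanged)
(E) GC pressure from oversized payloads — queue depth growing ✓; open file descriptors growing ✗; GC pause time up ✗; CPU unchanged ✗; log volume spike ✗
(F) slow downstream dependency — queue depth growing ✓; open file descriptors growing ✗; GC pause time up ✗; CPU unchanged ✗; log volume spike ✗
(G) DNS resolution stall — queue depth growing ✗; open file descriptors growing ✓; GC pause time up ✓; CPU unchanged ✓; log volume spike ✓
(C) is the only candidate with no mismatches.

C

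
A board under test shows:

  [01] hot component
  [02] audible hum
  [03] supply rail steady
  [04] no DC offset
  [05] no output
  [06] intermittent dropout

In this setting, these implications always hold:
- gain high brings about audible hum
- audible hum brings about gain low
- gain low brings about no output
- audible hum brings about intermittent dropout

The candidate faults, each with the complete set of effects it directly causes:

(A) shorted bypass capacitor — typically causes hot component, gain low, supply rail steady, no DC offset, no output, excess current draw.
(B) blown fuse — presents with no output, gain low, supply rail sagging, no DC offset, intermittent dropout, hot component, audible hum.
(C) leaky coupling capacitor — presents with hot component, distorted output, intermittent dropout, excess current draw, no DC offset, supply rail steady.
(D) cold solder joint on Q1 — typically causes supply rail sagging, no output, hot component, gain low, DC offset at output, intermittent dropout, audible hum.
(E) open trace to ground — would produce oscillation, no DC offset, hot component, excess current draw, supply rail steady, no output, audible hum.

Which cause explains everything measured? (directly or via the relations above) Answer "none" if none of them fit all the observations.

E

Testing each hypothesis:
(A) shorted bypass capacitor — hot component ✓; audible hum ✗; supply rail steady ✓; no DC offset ✓; no output ✓; intermittent dropout ✗
(B) blown fuse — hot component ✓; audible hum ✓; supply rail steady ✗; no DC offset ✓; no output ✓; intermittent dropout ✓
(C) leaky coupling capacitor — hot component ✓; audible hum ✗; supply rail steady ✓; no DC offset ✓; no output ✗; intermittent dropout ✓
(D) cold solder joint on Q1 — hot component ✓; audible hum ✓; supply rail steady ✗; no DC offset ✗; no output ✓; intermittent dropout ✓
(E) open trace to ground — hot component ✓; audible hum ✓; supply rail steady ✓; no DC offset ✓; no output ✓; intermittent dropout ✓ (via audible hum → intermittent dropout)
Only (E) is consistent with every observation.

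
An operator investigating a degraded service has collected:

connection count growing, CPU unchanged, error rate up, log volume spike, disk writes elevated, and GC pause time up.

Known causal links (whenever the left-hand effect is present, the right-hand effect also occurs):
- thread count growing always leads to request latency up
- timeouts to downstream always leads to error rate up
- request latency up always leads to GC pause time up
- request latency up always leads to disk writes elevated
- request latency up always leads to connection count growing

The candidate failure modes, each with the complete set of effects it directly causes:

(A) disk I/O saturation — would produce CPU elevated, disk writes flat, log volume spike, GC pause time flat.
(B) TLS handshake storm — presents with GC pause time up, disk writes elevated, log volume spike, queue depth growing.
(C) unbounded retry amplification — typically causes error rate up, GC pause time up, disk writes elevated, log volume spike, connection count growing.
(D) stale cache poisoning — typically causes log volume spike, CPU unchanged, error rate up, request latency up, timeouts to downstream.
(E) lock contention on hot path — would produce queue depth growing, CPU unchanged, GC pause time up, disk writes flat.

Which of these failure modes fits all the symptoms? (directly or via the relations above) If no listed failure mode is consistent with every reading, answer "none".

D

Testing each hypothesis:
(A) disk I/O saturation — fails on connection count growing, CPU unchanged, error rate up, disk writes elevated, GC pause time up (predicts CPU elevated, not CPU unchanged; predicts disk writes flat, not disk writes elevated; predicts GC pause time flat, not GC pause time up)
(B) TLS handshake storm — does not account for connection count growing, CPU unchanged, error rate up
(C) unbounded retry amplification — does not account for CPU unchanged
(D) stale cache poisoning — accounts for every observation (connection count growing by request latency up → connection count growing)
(E) lock contention on hot path — fails on connection count growing, error rate up, log volume spike, disk writes elevated (predicts disk writes flat, not disk writes elevated)
(D) is the only candidate with no mismatches.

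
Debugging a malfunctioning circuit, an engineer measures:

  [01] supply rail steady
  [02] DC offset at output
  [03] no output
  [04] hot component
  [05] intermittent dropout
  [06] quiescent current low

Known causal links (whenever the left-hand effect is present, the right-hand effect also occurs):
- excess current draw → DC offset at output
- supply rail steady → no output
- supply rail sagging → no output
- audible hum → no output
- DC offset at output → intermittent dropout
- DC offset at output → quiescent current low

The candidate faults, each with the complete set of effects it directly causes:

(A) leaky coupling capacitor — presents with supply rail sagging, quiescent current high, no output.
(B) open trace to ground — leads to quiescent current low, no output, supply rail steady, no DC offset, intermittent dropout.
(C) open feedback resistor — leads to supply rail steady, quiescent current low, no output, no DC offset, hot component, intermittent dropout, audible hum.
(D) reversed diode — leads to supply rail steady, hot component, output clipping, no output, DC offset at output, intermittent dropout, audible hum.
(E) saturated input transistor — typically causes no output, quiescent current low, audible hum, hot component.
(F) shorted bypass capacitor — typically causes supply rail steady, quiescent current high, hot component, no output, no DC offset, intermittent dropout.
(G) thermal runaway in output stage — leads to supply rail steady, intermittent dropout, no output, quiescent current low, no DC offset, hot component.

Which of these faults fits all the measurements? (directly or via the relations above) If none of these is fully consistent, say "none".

D

Per-candidate check:
(A) leaky coupling capacitor — supply rail steady ✗; DC offset at output ✗; no output ✓; hot component ✗; intermittent dropout ✗; quiescent current low ✗
(B) open trace to ground — fails on DC offset at output, hot component (predicts no DC offset, not DC offset at output)
(C) open feedback resistor — fails on DC offset at output (predicts no DC offset, not DC offset at output)
(D) reversed diode — supply rail steady ✓; DC offset at output ✓; no output ✓; hot component ✓; intermittent dropout ✓; quiescent current low ✓ (via DC offset at output → quiescent current low)
(E) saturated input transistor — does not account for supply rail steady, DC offset at output, intermittent dropout
(F) shorted bypass capacitor — fails on DC offset at output, quiescent current low (predicts no DC offset, not DC offset at output; predicts quiescent current high, not quiescent current low)
(G) thermal runaway in output stage — supply rail steady ✓; DC offset at output ✗; no output ✓; hot component ✓; intermittent dropout ✓; quiescent current low ✓
Only (D) is consistent with every observation.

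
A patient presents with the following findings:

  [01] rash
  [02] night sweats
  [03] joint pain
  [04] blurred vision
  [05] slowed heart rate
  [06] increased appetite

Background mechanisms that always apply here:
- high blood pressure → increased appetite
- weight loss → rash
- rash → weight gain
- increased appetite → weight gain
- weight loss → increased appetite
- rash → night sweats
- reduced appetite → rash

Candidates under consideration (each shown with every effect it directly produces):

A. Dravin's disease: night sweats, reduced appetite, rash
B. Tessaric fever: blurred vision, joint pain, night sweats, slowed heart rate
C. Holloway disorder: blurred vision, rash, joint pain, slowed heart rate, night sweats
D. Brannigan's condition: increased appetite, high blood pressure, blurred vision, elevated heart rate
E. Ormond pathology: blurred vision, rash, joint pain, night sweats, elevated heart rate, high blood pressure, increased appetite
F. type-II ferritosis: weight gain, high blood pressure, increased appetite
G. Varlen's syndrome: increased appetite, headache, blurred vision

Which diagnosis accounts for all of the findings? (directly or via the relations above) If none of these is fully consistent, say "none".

Per-candidate check:
(A) Dravin's disease — fails on joint pain, blurred vision, slowed heart rate, increased appetite (predicts reduced appetite, not increased appetite)
(B) Tessaric fever — rash -; night sweats +; joint pain +; blurred vision +; slowed heart rate +; increased appetite -
(C) Holloway disorder — does not account for increased appetite
(D) Brannigan's condition — rash -; night sweats -; joint pain -; blurred vision +; slowed heart rate -; increased appetite +
(E) Ormond pathology — fails on slowed heart rate (predicts elevated heart rate, not slowed heart rate)
(F) type-II ferritosis — does not account for rash, night sweats, joint pain, blurred vision, slowed heart rate
(G) Varlen's syndrome — does not account for rash, night sweats, joint pain, slowed heart rate
Every candidate fails on at least one observation.

none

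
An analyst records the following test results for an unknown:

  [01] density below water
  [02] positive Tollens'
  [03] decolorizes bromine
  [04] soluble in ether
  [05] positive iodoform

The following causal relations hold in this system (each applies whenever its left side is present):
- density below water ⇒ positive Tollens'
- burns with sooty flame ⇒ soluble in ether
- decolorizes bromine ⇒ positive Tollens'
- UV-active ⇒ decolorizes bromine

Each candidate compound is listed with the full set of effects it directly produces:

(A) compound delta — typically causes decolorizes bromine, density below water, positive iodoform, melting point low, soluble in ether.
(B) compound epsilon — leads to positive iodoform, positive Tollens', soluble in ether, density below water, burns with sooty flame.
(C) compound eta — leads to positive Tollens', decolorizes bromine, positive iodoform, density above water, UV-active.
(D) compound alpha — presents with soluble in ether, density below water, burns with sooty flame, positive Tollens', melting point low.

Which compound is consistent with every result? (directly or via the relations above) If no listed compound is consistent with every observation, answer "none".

For each candidate, compare predicted effects to what was observed:
(A) compound delta — density below water +; positive Tollens' + (by density below water → positive Tollens'); decolorizes bromine +; soluble in ether +; positive iodoform +
(B) compound epsilon — density below water +; positive Tollens' +; decolorizes bromine -; soluble in ether +; positive iodoform +
(C) compound eta — fails on density below water, soluble in ether (predicts density above water, not density below water)
(D) compound alpha — density below water +; positive Tollens' +; decolorizes bromine -; soluble in ether +; positive iodoform -
Only (A) is consistent with every observation.

A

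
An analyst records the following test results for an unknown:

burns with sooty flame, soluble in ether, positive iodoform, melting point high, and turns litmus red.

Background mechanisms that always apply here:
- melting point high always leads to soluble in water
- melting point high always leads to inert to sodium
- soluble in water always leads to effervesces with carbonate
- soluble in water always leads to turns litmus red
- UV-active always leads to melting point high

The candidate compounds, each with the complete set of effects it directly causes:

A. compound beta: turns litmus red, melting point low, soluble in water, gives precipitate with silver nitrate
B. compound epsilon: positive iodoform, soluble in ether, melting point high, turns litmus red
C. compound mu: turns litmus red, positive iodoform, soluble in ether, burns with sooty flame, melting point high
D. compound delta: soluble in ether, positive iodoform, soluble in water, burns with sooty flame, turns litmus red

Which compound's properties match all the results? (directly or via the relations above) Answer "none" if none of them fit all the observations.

C

Checking each candidate against the observations:
(A) compound beta — burns with sooty flame miss; soluble in ether miss; positive iodoform miss; melting point high miss; turns litmus red match
(B) compound epsilon — burns with sooty flame miss; soluble in ether match; positive iodoform match; melting point high match; turns litmus red match
(C) compound mu — burns with sooty flame match; soluble in ether match; positive iodoform match; melting point high match; turns litmus red match
(D) compound delta — burns with sooty flame match; soluble in ether match; positive iodoform match; melting point high miss; turns litmus red match
(C) alone accounts for all the evidence.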